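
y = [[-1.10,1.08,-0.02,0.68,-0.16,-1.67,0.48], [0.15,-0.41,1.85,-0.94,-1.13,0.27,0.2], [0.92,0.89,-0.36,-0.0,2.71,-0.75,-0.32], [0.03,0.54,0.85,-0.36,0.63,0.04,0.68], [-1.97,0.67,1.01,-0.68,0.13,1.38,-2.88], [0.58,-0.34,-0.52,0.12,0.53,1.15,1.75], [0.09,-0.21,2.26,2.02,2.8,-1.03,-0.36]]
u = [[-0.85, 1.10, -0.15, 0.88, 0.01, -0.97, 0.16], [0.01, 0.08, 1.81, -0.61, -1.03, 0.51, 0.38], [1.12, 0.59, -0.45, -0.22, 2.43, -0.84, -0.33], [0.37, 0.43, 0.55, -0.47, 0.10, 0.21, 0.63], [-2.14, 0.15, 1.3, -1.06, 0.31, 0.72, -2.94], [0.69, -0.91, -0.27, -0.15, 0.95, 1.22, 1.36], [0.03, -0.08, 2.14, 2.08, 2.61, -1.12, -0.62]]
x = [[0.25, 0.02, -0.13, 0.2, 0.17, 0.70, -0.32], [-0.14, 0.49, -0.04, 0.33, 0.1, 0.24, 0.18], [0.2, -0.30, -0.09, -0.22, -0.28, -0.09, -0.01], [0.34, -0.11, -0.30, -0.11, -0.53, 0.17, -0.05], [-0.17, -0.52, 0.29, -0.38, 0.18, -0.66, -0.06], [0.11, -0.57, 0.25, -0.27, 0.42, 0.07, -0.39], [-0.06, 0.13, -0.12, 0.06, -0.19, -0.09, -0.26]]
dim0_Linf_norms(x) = [0.34, 0.57, 0.3, 0.38, 0.53, 0.7, 0.39]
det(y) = 14.30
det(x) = -0.00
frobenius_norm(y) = 7.95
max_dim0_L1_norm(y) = 8.09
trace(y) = -1.31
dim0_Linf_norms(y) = [1.97, 1.08, 2.26, 2.02, 2.8, 1.67, 2.88]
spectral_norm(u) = 4.65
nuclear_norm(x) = 3.75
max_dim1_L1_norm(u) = 8.68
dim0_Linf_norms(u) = [2.14, 1.1, 2.14, 2.08, 2.61, 1.22, 2.94]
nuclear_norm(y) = 18.00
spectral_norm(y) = 4.90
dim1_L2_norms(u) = [1.92, 2.26, 2.93, 1.14, 4.08, 2.37, 4.17]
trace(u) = -0.78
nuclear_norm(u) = 17.01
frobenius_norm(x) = 2.00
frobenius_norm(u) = 7.64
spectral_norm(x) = 1.41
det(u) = 12.95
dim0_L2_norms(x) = [0.53, 0.98, 0.53, 0.66, 0.8, 1.02, 0.6]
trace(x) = 0.53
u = y + x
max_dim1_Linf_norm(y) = 2.88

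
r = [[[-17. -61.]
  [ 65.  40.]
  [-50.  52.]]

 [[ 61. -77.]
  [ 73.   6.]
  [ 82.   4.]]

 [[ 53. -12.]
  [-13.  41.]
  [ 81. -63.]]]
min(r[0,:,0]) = -50.0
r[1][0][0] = 61.0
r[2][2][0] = 81.0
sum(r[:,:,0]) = 335.0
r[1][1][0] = 73.0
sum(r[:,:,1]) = -70.0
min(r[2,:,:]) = -63.0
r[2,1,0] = -13.0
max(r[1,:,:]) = 82.0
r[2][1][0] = -13.0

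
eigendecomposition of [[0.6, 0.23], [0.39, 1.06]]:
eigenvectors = [[-0.84,-0.35], [0.54,-0.94]]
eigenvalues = [0.45, 1.21]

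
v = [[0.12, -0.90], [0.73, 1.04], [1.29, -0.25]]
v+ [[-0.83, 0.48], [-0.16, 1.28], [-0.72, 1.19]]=[[-0.71, -0.42], [0.57, 2.32], [0.57, 0.94]]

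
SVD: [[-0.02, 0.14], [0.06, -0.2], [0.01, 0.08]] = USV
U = [[-0.54, -0.3], [0.79, -0.50], [-0.29, -0.81]]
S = [0.26, 0.03]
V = [[0.21,-0.98],[-0.98,-0.21]]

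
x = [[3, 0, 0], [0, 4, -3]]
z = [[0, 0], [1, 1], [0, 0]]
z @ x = [[0, 0, 0], [3, 4, -3], [0, 0, 0]]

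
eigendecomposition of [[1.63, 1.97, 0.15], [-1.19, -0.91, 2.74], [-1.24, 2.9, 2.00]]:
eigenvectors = [[(0.52-0.37j), 0.52+0.37j, (0.34+0j)], [0.36+0.04j, 0.36-0.04j, (-0.75+0j)], [(0.68+0j), 0.68-0.00j, 0.58+0.00j]]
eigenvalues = [(2.6+0.84j), (2.6-0.84j), (-2.49+0j)]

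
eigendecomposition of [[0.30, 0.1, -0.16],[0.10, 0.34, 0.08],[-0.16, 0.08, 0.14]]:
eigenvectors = [[0.53, -0.76, -0.39], [-0.34, -0.6, 0.72], [0.78, 0.25, 0.57]]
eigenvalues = [-0.0, 0.43, 0.35]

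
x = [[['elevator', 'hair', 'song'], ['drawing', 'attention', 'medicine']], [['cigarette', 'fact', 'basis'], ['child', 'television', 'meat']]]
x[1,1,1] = 'television'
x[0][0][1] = 'hair'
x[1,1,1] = 'television'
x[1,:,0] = ['cigarette', 'child']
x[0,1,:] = ['drawing', 'attention', 'medicine']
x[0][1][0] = 'drawing'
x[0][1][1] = 'attention'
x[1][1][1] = 'television'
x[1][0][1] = 'fact'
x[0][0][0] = 'elevator'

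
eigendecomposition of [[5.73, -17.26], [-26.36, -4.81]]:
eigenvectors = [[0.72, 0.54],[-0.7, 0.84]]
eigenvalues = [22.43, -21.51]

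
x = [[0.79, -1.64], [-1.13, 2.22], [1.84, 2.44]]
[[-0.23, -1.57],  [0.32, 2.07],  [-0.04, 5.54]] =x @ [[-0.13, 1.06], [0.08, 1.47]]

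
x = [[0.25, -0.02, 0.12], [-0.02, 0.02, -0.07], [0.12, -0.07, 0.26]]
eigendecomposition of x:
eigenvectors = [[0.66, -0.75, -0.06], [-0.18, -0.23, 0.96], [0.73, 0.62, 0.29]]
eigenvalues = [0.39, 0.14, 0.0]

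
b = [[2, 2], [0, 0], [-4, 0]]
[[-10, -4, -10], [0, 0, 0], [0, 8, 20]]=b @[[0, -2, -5], [-5, 0, 0]]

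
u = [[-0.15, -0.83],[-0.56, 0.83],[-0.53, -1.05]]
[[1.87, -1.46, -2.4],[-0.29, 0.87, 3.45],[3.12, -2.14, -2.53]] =u@[[-2.23,0.84,-1.48], [-1.85,1.61,3.16]]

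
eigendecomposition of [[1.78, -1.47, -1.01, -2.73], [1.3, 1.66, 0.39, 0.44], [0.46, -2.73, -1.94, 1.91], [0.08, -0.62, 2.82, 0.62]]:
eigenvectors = [[-0.13+0.00j, 0.73+0.00j, 0.73-0.00j, -0.72+0.00j], [(0.02+0j), -0.16-0.44j, (-0.16+0.44j), (-0.42+0j)], [(0.81+0j), 0.29-0.06j, (0.29+0.06j), (0.33+0j)], [(-0.56+0j), 0.14-0.37j, 0.14+0.37j, 0.45+0.00j]]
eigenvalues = [(-3.41+0j), (1.21+2.37j), (1.21-2.37j), (3.12+0j)]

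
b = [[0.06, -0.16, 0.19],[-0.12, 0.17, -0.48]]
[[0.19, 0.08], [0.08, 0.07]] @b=[[0.00,-0.02,-0.00], [-0.0,-0.0,-0.02]]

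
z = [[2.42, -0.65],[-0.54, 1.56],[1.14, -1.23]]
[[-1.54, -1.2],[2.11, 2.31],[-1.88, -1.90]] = z @ [[-0.30, -0.11], [1.25, 1.44]]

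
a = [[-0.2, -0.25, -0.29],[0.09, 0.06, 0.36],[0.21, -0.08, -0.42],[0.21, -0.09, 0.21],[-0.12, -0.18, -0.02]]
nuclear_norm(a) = 1.34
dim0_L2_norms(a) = [0.39, 0.34, 0.66]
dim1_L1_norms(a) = [0.74, 0.51, 0.71, 0.51, 0.32]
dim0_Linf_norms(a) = [0.21, 0.25, 0.42]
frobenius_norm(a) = 0.84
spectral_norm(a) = 0.69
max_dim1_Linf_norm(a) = 0.42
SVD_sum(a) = [[-0.07, -0.12, -0.36], [0.07, 0.11, 0.35], [-0.07, -0.12, -0.36], [0.04, 0.06, 0.19], [-0.02, -0.03, -0.09]] + [[-0.16, -0.05, 0.05],[0.01, 0.00, -0.0],[0.26, 0.07, -0.07],[0.11, 0.03, -0.03],[-0.14, -0.04, 0.04]] + [[0.03, -0.09, 0.02], [0.02, -0.05, 0.01], [0.01, -0.04, 0.01], [0.06, -0.18, 0.05], [0.04, -0.11, 0.03]]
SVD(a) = [[-0.55,0.45,0.36],[0.54,-0.01,0.23],[-0.55,-0.74,0.15],[0.30,-0.3,0.76],[-0.14,0.4,0.46]] @ diag([0.6932101038965974, 0.3854456119483493, 0.26304264309315156]) @ [[0.18, 0.31, 0.94], [-0.93, -0.26, 0.26], [0.32, -0.92, 0.24]]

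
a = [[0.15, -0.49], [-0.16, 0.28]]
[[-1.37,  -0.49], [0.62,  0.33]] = a @ [[2.19, -0.73], [3.47, 0.77]]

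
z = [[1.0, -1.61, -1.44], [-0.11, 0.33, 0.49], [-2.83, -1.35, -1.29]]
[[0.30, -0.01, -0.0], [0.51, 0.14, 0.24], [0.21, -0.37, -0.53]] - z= [[-0.7,1.6,1.44],[0.62,-0.19,-0.25],[3.04,0.98,0.76]]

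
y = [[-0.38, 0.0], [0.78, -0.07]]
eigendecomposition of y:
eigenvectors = [[0.00, 0.37], [1.00, -0.93]]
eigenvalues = [-0.07, -0.38]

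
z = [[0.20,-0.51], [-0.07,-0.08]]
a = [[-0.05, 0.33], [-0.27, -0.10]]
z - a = [[0.25, -0.84], [0.20, 0.02]]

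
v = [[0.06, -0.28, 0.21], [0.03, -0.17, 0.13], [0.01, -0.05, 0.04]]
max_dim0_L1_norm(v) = 0.5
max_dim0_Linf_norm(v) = 0.28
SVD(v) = [[-0.84, 0.53, -0.04],  [-0.51, -0.83, -0.22],  [-0.15, -0.17, 0.97]] @ diag([0.42066841243344755, 0.005961791632592257, 0.001594936127975731]) @ [[-0.16,  0.79,  -0.59], [0.93,  -0.08,  -0.36], [0.33,  0.61,  0.72]]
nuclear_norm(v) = 0.43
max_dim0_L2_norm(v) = 0.33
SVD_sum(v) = [[0.06, -0.28, 0.21], [0.03, -0.17, 0.13], [0.01, -0.05, 0.04]] + [[0.00, -0.00, -0.0], [-0.0, 0.0, 0.00], [-0.0, 0.0, 0.0]] + [[-0.00, -0.00, -0.0],[-0.0, -0.00, -0.0],[0.00, 0.0, 0.0]]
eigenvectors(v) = [[0.82, 0.95, 0.09], [0.55, 0.26, 0.61], [0.15, 0.15, 0.79]]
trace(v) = -0.07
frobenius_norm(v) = 0.42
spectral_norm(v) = 0.42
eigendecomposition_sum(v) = [[0.03, -0.23, 0.18], [0.02, -0.16, 0.12], [0.01, -0.04, 0.03]] + [[0.03, -0.05, 0.03],[0.01, -0.01, 0.01],[0.00, -0.01, 0.01]] + [[-0.0, -0.0, 0.00], [-0.0, -0.0, 0.0], [-0.00, -0.00, 0.00]]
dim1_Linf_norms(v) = [0.28, 0.17, 0.05]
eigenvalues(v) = [-0.09, 0.02, 0.0]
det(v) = -0.00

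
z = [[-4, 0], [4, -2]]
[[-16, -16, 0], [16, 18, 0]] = z @ [[4, 4, 0], [0, -1, 0]]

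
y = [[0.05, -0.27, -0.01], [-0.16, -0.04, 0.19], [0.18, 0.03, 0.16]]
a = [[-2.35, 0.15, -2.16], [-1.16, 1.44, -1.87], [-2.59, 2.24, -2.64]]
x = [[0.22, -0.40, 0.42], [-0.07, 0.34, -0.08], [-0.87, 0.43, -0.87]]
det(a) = -3.09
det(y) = -0.02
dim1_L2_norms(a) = [3.2, 2.63, 4.32]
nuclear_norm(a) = 7.58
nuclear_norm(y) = 0.77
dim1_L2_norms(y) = [0.27, 0.25, 0.24]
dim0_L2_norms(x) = [0.9, 0.68, 0.97]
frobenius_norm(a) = 5.99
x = y @ a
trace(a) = -3.55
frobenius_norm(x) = 1.49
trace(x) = -0.31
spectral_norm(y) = 0.27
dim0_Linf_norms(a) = [2.59, 2.24, 2.64]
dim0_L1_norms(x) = [1.16, 1.17, 1.37]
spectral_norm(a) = 5.81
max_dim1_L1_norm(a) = 7.47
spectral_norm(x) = 1.44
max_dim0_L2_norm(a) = 3.89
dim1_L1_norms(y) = [0.33, 0.39, 0.37]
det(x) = 0.05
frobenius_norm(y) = 0.44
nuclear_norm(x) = 1.89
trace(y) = 0.17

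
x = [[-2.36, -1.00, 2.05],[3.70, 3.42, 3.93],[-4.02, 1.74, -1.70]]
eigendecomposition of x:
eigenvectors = [[-0.05-0.55j, -0.05+0.55j, -0.05+0.00j], [-0.46+0.08j, (-0.46-0.08j), 0.95+0.00j], [(0.69+0j), (0.69-0j), (0.3+0j)]]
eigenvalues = [(-2.55+3.4j), (-2.55-3.4j), (4.47+0j)]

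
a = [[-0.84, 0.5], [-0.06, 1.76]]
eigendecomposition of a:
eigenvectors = [[-1.00, -0.19], [-0.02, -0.98]]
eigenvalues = [-0.83, 1.75]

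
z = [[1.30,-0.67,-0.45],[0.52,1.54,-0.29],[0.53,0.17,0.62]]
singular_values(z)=[1.69, 1.53, 0.76]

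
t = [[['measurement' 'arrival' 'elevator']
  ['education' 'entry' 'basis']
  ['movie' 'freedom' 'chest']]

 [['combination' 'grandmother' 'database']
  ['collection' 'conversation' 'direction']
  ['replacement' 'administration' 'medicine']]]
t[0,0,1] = 'arrival'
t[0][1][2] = 'basis'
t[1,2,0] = 'replacement'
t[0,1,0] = 'education'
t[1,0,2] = 'database'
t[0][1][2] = 'basis'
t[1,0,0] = 'combination'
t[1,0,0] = 'combination'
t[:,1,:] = [['education', 'entry', 'basis'], ['collection', 'conversation', 'direction']]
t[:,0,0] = ['measurement', 'combination']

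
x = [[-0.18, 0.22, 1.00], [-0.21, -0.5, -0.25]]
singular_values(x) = [1.1, 0.48]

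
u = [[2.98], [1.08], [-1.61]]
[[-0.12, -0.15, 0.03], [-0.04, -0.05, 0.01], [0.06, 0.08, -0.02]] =u @ [[-0.04,-0.05,0.01]]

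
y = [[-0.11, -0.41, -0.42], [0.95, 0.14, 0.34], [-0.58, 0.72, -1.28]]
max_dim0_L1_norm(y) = 2.04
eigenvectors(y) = [[(-0.19+0j), -0.05+0.59j, (-0.05-0.59j)], [(0.28+0j), (0.7+0j), 0.70-0.00j], [-0.94+0.00j, (0.23-0.33j), 0.23+0.33j]]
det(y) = -0.69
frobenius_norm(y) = 1.97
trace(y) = -1.25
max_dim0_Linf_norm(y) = 1.28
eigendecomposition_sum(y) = [[-0.15-0.00j, 0.07+0.00j, (-0.27+0j)], [0.23+0.00j, -0.11-0.00j, (0.41-0j)], [-0.76-0.00j, (0.38+0j), -1.35+0.00j]] + [[0.02+0.30j, -0.24+0.09j, -0.08-0.03j], [0.36-0.06j, (0.13+0.28j), -0.03+0.10j], [(0.09-0.19j), (0.17+0.03j), (0.03+0.05j)]] + [[0.02-0.30j, (-0.24-0.09j), (-0.08+0.03j)], [(0.36+0.06j), 0.13-0.28j, (-0.03-0.1j)], [0.09+0.19j, (0.17-0.03j), (0.03-0.05j)]]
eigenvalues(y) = [(-1.61+0j), (0.18+0.63j), (0.18-0.63j)]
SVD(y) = [[-0.15, 0.35, -0.93],[0.43, -0.82, -0.38],[-0.89, -0.46, -0.02]] @ diag([1.7248300120594786, 0.8203469307772647, 0.4893795486769145]) @ [[0.55, -0.3, 0.78],[-0.67, -0.71, 0.20],[-0.50, 0.63, 0.59]]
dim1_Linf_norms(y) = [0.42, 0.95, 1.28]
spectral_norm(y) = 1.72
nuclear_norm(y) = 3.03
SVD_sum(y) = [[-0.15, 0.08, -0.21],  [0.41, -0.22, 0.58],  [-0.84, 0.46, -1.20]] + [[-0.19, -0.20, 0.06], [0.45, 0.48, -0.13], [0.25, 0.27, -0.07]] + [[0.23, -0.29, -0.27], [0.09, -0.12, -0.11], [0.01, -0.01, -0.01]]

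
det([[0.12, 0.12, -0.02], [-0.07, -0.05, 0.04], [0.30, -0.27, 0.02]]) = 0.002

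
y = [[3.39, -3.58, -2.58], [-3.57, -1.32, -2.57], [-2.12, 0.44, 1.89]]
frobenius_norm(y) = 7.77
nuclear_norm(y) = 12.03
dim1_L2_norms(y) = [5.56, 4.59, 2.87]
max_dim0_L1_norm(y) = 9.08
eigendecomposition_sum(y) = [[-1.00, -1.33, -1.08], [-1.80, -2.39, -1.95], [-0.24, -0.32, -0.26]] + [[4.44, -2.29, -1.39],[-1.31, 0.67, 0.41],[-2.49, 1.29, 0.78]] + [[-0.05,0.04,-0.1], [-0.46,0.40,-1.03], [0.61,-0.53,1.37]]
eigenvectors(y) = [[0.48, 0.84, -0.06], [0.87, -0.25, -0.6], [0.12, -0.47, 0.80]]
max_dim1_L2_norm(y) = 5.56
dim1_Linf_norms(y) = [3.58, 3.57, 2.12]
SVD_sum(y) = [[3.86, -2.95, -2.59], [-0.41, 0.32, 0.28], [-1.83, 1.4, 1.23]] + [[-0.39, -0.21, -0.34], [-3.17, -1.72, -2.78], [-0.11, -0.06, -0.1]] + [[-0.08, -0.42, 0.35],  [0.02, 0.08, -0.07],  [-0.18, -0.9, 0.76]]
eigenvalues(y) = [-3.65, 5.89, 1.72]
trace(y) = 3.96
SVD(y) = [[-0.90, -0.12, 0.42], [0.1, -0.99, -0.08], [0.43, -0.03, 0.90]] @ diag([6.124537517863742, 4.590674157358001, 1.3164159575319847]) @ [[-0.70, 0.54, 0.47],[0.70, 0.38, 0.61],[-0.15, -0.76, 0.64]]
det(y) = -37.01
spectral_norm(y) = 6.12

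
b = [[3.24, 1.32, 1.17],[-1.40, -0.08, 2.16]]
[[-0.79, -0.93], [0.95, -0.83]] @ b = [[-1.26, -0.97, -2.93], [4.24, 1.32, -0.68]]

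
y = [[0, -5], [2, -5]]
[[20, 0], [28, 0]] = y @ [[4, 0], [-4, 0]]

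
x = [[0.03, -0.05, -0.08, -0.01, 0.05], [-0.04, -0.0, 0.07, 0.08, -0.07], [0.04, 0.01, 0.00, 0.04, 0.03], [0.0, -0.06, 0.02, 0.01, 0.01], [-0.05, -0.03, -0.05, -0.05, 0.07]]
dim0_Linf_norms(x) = [0.05, 0.06, 0.08, 0.08, 0.07]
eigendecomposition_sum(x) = [[(0.01+0.02j), (-0.02-0.01j), -0.03+0.03j, (-0.01+0.04j), (0.03-0.01j)], [(-0-0.02j), 0.02+0.02j, 0.03-0.01j, (0.03-0.03j), (-0.03+0j)], [0.01+0.00j, (-0.01+0.01j), 0.00+0.02j, 0.01+0.02j, 0.00-0.02j], [(0.01+0.01j), -0.01+0.01j, (-0+0.02j), (0.01+0.02j), 0.01-0.02j], [-0.01+0.02j, (-0.01-0.02j), (-0.03-0j), (-0.03+0.01j), 0.03+0.01j]] + [[0.01-0.02j, (-0.02+0.01j), -0.03-0.03j, (-0.01-0.04j), (0.03+0.01j)], [(-0+0.02j), (0.02-0.02j), (0.03+0.01j), 0.03+0.03j, (-0.03-0j)], [(0.01-0j), -0.01-0.01j, 0.00-0.02j, 0.01-0.02j, 0.02j], [(0.01-0.01j), -0.01-0.01j, (-0-0.02j), (0.01-0.02j), 0.01+0.02j], [(-0.01-0.02j), (-0.01+0.02j), -0.03+0.00j, -0.03-0.01j, (0.03-0.01j)]] + [[(-0+0.01j), -0.00+0.01j, -0.01-0.00j, (0.01-0j), 0j], [-0.02+0.00j, -0.02+0.01j, -0.00-0.01j, (0.01+0.01j), -0.01+0.00j], [0.01+0.01j, 0.02+0.01j, (-0.01+0.01j), 0.00-0.02j, (0.01+0j)], [(-0.01-0.01j), (-0.02-0.01j), (0.01-0.01j), (-0+0.02j), -0.01-0.00j], [(-0.01+0j), (-0.01+0j), (-0-0.01j), 0.01+0.00j, -0.00+0.00j]] + [[-0.00-0.01j, (-0-0.01j), (-0.01+0j), (0.01+0j), -0j],[(-0.02-0j), -0.02-0.01j, (-0+0.01j), 0.01-0.01j, -0.01-0.00j],[(0.01-0.01j), 0.02-0.01j, -0.01-0.01j, 0.02j, (0.01-0j)],[(-0.01+0.01j), (-0.02+0.01j), (0.01+0.01j), -0.00-0.02j, (-0.01+0j)],[-0.01-0.00j, (-0.01-0j), (-0+0.01j), (0.01-0j), (-0-0j)]] + [[(0.01+0j), (-0+0j), -0.01-0.00j, (-0+0j), (-0.01+0j)],[-0.00-0.00j, 0.00-0.00j, 0.00+0.00j, -0j, -0j],[(-0.01-0j), 0.00-0.00j, (0.01+0j), -0j, 0.01-0.00j],[(-0.01-0j), 0.00-0.00j, 0.01+0.00j, 0.00-0.00j, 0.01-0.00j],[(-0.02-0j), 0.00-0.00j, 0.02+0.00j, (0.01-0j), (0.02-0j)]]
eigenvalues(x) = [(0.07+0.1j), (0.07-0.1j), (-0.04+0.04j), (-0.04-0.04j), (0.05+0j)]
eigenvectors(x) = [[-0.54+0.00j, (-0.54-0j), (0.21+0.29j), 0.21-0.29j, -0.35+0.00j], [(0.46+0.23j), (0.46-0.23j), (-0.26+0.44j), -0.26-0.44j, (0.15+0j)], [-0.19+0.25j, (-0.19-0.25j), 0.51-0.00j, 0.51+0.00j, 0.44+0.00j], [(-0.26+0.2j), (-0.26-0.2j), -0.54+0.00j, -0.54-0.00j, 0.22+0.00j], [(-0.31-0.37j), -0.31+0.37j, (-0.08+0.22j), (-0.08-0.22j), 0.79+0.00j]]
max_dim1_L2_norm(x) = 0.13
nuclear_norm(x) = 0.43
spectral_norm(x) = 0.19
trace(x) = 0.11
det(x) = 0.00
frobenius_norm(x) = 0.23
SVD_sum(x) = [[0.01, -0.02, -0.06, -0.04, 0.06], [-0.01, 0.03, 0.08, 0.06, -0.07], [0.0, -0.00, -0.00, -0.00, 0.0], [0.0, -0.0, -0.00, -0.0, 0.00], [0.01, -0.02, -0.06, -0.04, 0.06]] + [[0.03, 0.0, -0.01, 0.01, 0.0], [-0.02, -0.00, 0.0, -0.01, -0.0], [0.05, 0.01, -0.01, 0.02, 0.0], [-0.00, -0.00, 0.00, -0.0, -0.0], [-0.05, -0.01, 0.01, -0.02, -0.00]] + [[-0.0, -0.03, 0.00, 0.02, 0.0], [-0.00, -0.03, 0.00, 0.02, 0.0], [-0.00, -0.01, 0.0, 0.00, 0.0], [-0.01, -0.05, 0.0, 0.03, 0.01], [-0.00, -0.01, 0.00, 0.01, 0.00]] + [[0.00, -0.00, 0.00, -0.00, -0.00], [-0.01, 0.01, -0.0, 0.01, 0.01], [-0.01, 0.01, -0.0, 0.02, 0.02], [0.01, -0.01, 0.00, -0.01, -0.01], [-0.01, 0.01, -0.00, 0.01, 0.01]] + [[-0.01, 0.0, -0.02, 0.01, -0.01], [-0.00, 0.00, -0.01, 0.0, -0.01], [0.00, -0.0, 0.01, -0.00, 0.01], [0.0, -0.0, 0.02, -0.01, 0.01], [0.00, -0.00, 0.0, -0.00, 0.0]]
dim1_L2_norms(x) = [0.11, 0.13, 0.06, 0.06, 0.12]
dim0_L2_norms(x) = [0.08, 0.08, 0.12, 0.1, 0.12]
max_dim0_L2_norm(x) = 0.12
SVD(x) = [[-0.53, -0.37, -0.44, -0.12, 0.61], [0.67, 0.21, -0.48, 0.32, 0.41], [-0.0, -0.64, -0.12, 0.67, -0.35], [-0.02, 0.06, -0.73, -0.37, -0.57], [-0.52, 0.64, -0.15, 0.54, -0.07]] @ diag([0.1860421689180754, 0.0871417480607994, 0.0806675530119997, 0.04279394725343454, 0.03682459909751825]) @ [[-0.09, 0.23, 0.62, 0.46, -0.59], [-0.88, -0.12, 0.15, -0.42, -0.08], [0.11, 0.86, -0.07, -0.48, -0.12], [-0.39, 0.44, -0.05, 0.55, 0.60], [-0.23, 0.06, -0.77, 0.29, -0.52]]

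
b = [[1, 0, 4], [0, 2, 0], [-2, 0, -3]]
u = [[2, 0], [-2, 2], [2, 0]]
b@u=[[10, 0], [-4, 4], [-10, 0]]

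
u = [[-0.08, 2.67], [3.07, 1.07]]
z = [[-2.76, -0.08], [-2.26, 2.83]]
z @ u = [[-0.02, -7.45],[8.87, -3.01]]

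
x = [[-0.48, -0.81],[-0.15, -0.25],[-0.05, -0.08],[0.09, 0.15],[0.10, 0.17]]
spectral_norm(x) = 1.02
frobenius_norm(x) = 1.02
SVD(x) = [[-0.92,0.22], [-0.28,-0.48], [-0.09,-0.75], [0.17,0.29], [0.19,-0.27]] @ diag([1.0246422089109517, 0.002888549477710385]) @ [[0.51, 0.86], [0.86, -0.51]]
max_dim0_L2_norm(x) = 0.88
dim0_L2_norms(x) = [0.52, 0.88]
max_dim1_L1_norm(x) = 1.29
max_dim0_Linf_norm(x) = 0.81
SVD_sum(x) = [[-0.48, -0.81], [-0.15, -0.25], [-0.05, -0.08], [0.09, 0.15], [0.10, 0.17]] + [[0.00, -0.00], [-0.0, 0.0], [-0.0, 0.0], [0.0, -0.00], [-0.00, 0.0]]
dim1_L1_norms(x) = [1.29, 0.4, 0.13, 0.24, 0.27]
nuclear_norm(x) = 1.03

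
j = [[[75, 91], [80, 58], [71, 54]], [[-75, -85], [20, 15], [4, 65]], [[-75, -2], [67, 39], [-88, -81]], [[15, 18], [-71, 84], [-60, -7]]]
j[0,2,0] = 71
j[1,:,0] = [-75, 20, 4]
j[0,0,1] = 91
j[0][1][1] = 58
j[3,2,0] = -60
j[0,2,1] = 54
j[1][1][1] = 15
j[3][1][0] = -71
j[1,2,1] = 65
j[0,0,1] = 91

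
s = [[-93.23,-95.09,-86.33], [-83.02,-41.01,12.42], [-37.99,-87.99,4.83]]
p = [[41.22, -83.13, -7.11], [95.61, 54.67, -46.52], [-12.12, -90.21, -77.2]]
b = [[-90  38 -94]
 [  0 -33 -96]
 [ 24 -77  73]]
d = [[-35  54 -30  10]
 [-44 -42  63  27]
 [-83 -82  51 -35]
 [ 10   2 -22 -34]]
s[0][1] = -95.09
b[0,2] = -94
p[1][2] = -46.52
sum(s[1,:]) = -111.61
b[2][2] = 73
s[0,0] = -93.23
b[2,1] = -77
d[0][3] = 10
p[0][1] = -83.13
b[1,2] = -96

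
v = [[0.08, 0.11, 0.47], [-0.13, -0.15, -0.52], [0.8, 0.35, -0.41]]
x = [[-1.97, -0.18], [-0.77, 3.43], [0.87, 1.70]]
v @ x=[[0.17, 1.16], [-0.08, -1.38], [-2.20, 0.36]]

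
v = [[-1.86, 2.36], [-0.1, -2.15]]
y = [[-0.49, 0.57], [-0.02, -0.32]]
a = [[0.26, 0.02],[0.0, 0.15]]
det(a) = 0.04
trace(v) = -4.01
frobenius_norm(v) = 3.70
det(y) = 0.17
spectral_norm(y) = 0.79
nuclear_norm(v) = 4.70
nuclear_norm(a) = 0.41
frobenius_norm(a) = 0.30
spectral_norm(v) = 3.49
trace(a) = 0.41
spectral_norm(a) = 0.26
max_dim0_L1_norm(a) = 0.26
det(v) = 4.24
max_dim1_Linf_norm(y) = 0.57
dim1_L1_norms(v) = [4.22, 2.25]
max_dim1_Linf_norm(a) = 0.26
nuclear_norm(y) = 1.00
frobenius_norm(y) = 0.82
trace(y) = -0.81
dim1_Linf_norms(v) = [2.36, 2.15]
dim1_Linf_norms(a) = [0.26, 0.15]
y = a @ v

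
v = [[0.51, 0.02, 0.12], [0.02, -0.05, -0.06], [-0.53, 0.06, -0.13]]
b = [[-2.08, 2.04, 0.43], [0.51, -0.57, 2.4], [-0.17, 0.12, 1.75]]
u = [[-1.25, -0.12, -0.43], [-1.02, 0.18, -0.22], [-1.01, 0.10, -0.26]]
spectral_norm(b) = 3.05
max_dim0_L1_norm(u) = 3.28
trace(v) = 0.33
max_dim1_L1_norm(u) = 1.8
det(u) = 0.00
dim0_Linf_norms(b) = [2.08, 2.04, 2.4]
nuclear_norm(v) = 0.89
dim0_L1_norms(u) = [3.28, 0.4, 0.91]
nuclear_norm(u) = 2.23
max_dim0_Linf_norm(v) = 0.53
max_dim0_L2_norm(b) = 3.0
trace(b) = -0.90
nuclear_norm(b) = 6.02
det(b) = 0.01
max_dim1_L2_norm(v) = 0.55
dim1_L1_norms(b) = [4.55, 3.48, 2.04]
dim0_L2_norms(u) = [1.9, 0.24, 0.55]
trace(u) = -1.33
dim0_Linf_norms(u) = [1.25, 0.18, 0.43]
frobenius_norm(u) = 2.00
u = b @ v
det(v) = 0.00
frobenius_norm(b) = 4.26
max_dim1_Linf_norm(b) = 2.4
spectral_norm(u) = 1.98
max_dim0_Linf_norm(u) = 1.25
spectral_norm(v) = 0.76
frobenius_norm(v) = 0.76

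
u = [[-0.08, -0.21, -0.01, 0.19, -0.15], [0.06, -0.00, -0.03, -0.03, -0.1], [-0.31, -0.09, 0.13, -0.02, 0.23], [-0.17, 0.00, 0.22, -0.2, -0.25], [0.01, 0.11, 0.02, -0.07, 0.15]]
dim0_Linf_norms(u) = [0.31, 0.21, 0.22, 0.2, 0.25]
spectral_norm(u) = 0.46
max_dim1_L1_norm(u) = 0.84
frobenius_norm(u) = 0.72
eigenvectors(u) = [[(0.11-0.37j), 0.11+0.37j, (-0.51+0j), (-0.56+0j), -0.51+0.00j], [(-0.21+0.05j), -0.21-0.05j, (0.21+0j), (0.51+0j), 0.67+0.00j], [0.80+0.00j, (0.8-0j), (-0.4+0j), (-0.6+0j), -0.28+0.00j], [0.35-0.13j, 0.35+0.13j, 0.72+0.00j, 0.09+0.00j, 0.41+0.00j], [(0.07+0.15j), 0.07-0.15j, 0.10+0.00j, -0.23+0.00j, (-0.2+0j)]]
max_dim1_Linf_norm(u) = 0.31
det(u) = 0.00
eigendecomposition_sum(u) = [[(-0.05+0.07j), -0.09-0.01j, (0.04-0.04j), (0.03+0.04j), (-0.16-0.07j)],[0.05+0.01j, 0.02+0.05j, -0.03-0.01j, (0.01-0.03j), (0.01+0.1j)],[(-0.16-0.06j), (-0.03-0.19j), 0.10+0.05j, -0.06+0.09j, 0.05-0.35j],[-0.08-0.00j, -0.04-0.08j, (0.05+0.01j), -0.01+0.05j, (-0.03-0.16j)],[(-0-0.04j), 0.03-0.02j, (-0+0.02j), -0.02-0.00j, 0.07-0.02j]] + [[(-0.05-0.07j), -0.09+0.01j, 0.04+0.04j, 0.03-0.04j, -0.16+0.07j], [0.05-0.01j, 0.02-0.05j, (-0.03+0.01j), 0.01+0.03j, (0.01-0.1j)], [(-0.16+0.06j), -0.03+0.19j, (0.1-0.05j), (-0.06-0.09j), 0.05+0.35j], [(-0.08+0j), -0.04+0.08j, (0.05-0.01j), (-0.01-0.05j), (-0.03+0.16j)], [-0.00+0.04j, 0.03+0.02j, -0.00-0.02j, (-0.02+0j), 0.07+0.02j]] + [[(-0.01-0j), -0.09-0.00j, -0.09+0.00j, 0.12-0.00j, (0.1-0j)], [0.00+0.00j, 0.04+0.00j, (0.04-0j), (-0.05+0j), (-0.04+0j)], [-0.01-0.00j, (-0.07-0j), -0.07+0.00j, 0.10-0.00j, (0.08-0j)], [0.01+0.00j, (0.13+0j), 0.12-0.00j, (-0.18+0j), (-0.15+0j)], [0j, 0.02+0.00j, 0.02-0.00j, (-0.03+0j), (-0.02+0j)]] + [[(0.01-0j), (0.02-0j), 0j, 0j, 0.03-0.00j], [(-0.01+0j), (-0.02+0j), (-0-0j), -0.00-0.00j, -0.03+0.00j], [0.02-0.00j, (0.02-0j), 0j, 0.00+0.00j, 0.03-0.00j], [(-0+0j), (-0+0j), (-0-0j), -0.00-0.00j, (-0+0j)], [(0.01-0j), 0.01-0.00j, 0.00+0.00j, 0.00+0.00j, 0.01-0.00j]] + [[(0.02-0j), 0.04-0.00j, 0.01+0.00j, (-0+0j), (0.03-0j)], [-0.03+0.00j, -0.06+0.00j, (-0.01-0j), -0j, (-0.05+0j)], [0.01-0.00j, 0.02-0.00j, 0.00+0.00j, -0.00+0.00j, 0.02-0.00j], [-0.02+0.00j, -0.04+0.00j, (-0.01-0j), -0j, -0.03+0.00j], [0.01-0.00j, 0.02-0.00j, 0j, (-0+0j), 0.01-0.00j]]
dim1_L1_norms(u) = [0.64, 0.22, 0.78, 0.84, 0.36]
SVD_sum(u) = [[-0.04, -0.01, 0.02, -0.01, -0.00], [0.04, 0.01, -0.03, 0.01, 0.0], [-0.25, -0.06, 0.18, -0.09, -0.01], [-0.24, -0.06, 0.17, -0.09, -0.01], [0.00, 0.00, -0.0, 0.00, 0.0]] + [[0.02,-0.03,0.01,-0.00,-0.16],[0.01,-0.02,0.01,-0.00,-0.10],[-0.03,0.04,-0.02,0.01,0.23],[0.03,-0.04,0.02,-0.01,-0.24],[-0.02,0.03,-0.01,0.0,0.16]] + [[-0.07, -0.18, -0.05, 0.2, 0.01], [0.01, 0.02, 0.01, -0.02, -0.00], [-0.02, -0.06, -0.02, 0.07, 0.00], [0.04, 0.1, 0.03, -0.11, -0.01], [0.03, 0.07, 0.02, -0.08, -0.01]] + [[0.00,0.0,0.01,0.01,-0.00], [-0.0,-0.01,-0.02,-0.02,0.00], [-0.0,-0.01,-0.01,-0.01,0.0], [0.0,0.00,0.0,0.0,-0.00], [0.0,0.01,0.01,0.01,-0.0]] + [[0.00,-0.0,0.0,-0.0,0.0],[0.00,-0.0,0.00,-0.0,0.00],[0.0,-0.0,0.00,-0.0,0.00],[0.00,-0.0,0.00,-0.0,0.00],[0.0,-0.00,0.00,-0.00,0.00]]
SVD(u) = [[-0.1, 0.39, -0.78, -0.28, 0.38],[0.11, 0.24, 0.1, 0.78, 0.56],[-0.72, -0.56, -0.29, 0.30, 0.03],[-0.68, 0.57, 0.43, -0.14, 0.01],[0.0, -0.38, 0.33, -0.46, 0.74]] @ diag([0.45651365101849317, 0.4240837456632974, 0.35947766992889524, 0.03637624416489968, 0.0009147572907303533]) @ [[0.77, 0.19, -0.54, 0.28, 0.02], [0.13, -0.17, 0.08, -0.02, -0.97], [0.24, 0.63, 0.19, -0.71, -0.05], [-0.09, -0.47, -0.62, -0.62, 0.04], [0.57, -0.56, 0.54, -0.17, 0.23]]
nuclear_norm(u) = 1.28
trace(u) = -0.00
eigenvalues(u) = [(0.13+0.19j), (0.13-0.19j), (-0.24+0j), (0.01+0j), (-0.02+0j)]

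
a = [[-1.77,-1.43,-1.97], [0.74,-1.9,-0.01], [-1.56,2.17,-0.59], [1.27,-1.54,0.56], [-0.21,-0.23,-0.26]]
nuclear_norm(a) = 7.05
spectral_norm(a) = 3.94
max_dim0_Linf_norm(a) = 2.17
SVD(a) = [[-0.07, 0.97, -0.14],[0.49, 0.21, 0.0],[-0.69, 0.00, -0.26],[0.52, -0.06, -0.37],[0.0, 0.13, 0.88]] @ diag([3.944268658015811, 3.1003901478955047, 0.005067960797344745]) @ [[0.57, -0.80, 0.21],[-0.54, -0.55, -0.64],[0.62, 0.25, -0.74]]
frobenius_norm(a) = 5.02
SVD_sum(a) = [[-0.16, 0.23, -0.06], [1.09, -1.54, 0.41], [-1.55, 2.18, -0.58], [1.17, -1.64, 0.44], [0.0, -0.01, 0.0]] + [[-1.61,-1.66,-1.91], [-0.35,-0.36,-0.42], [-0.01,-0.01,-0.01], [0.1,0.10,0.12], [-0.22,-0.22,-0.26]] + [[-0.0, -0.00, 0.0],[0.0, 0.0, -0.0],[-0.0, -0.00, 0.00],[-0.0, -0.00, 0.0],[0.00, 0.00, -0.00]]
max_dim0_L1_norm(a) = 7.27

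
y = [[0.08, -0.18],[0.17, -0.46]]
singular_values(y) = [0.53, 0.01]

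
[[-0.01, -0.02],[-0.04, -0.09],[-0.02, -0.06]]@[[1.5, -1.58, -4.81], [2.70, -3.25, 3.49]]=[[-0.07, 0.08, -0.02], [-0.3, 0.36, -0.12], [-0.19, 0.23, -0.11]]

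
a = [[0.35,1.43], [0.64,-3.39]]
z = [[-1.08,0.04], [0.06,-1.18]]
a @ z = [[-0.29, -1.67], [-0.89, 4.03]]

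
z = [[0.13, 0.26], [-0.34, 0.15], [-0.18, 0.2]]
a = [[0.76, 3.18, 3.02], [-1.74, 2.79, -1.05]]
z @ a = [[-0.35,1.14,0.12], [-0.52,-0.66,-1.18], [-0.48,-0.01,-0.75]]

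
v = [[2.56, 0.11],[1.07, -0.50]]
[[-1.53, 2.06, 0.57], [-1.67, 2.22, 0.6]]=v@[[-0.68, 0.91, 0.25], [1.88, -2.49, -0.67]]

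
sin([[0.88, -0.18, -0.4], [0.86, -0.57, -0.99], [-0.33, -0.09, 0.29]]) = [[0.76, -0.16, -0.34], [0.74, -0.53, -0.91], [-0.26, -0.09, 0.26]]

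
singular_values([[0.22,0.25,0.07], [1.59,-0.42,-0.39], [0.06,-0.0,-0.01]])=[1.7, 0.31, 0.0]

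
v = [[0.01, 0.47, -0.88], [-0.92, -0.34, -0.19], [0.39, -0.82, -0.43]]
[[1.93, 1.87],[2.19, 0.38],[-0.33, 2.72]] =v@[[-2.13,0.72], [0.43,-1.46], [-1.99,-2.9]]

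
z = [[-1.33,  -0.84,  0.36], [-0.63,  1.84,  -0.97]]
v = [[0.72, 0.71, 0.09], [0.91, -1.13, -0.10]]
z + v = [[-0.61, -0.13, 0.45], [0.28, 0.71, -1.07]]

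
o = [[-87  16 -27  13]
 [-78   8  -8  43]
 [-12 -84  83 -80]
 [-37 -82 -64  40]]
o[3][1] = -82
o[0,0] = -87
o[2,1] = -84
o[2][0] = -12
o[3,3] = 40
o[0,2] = -27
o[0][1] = 16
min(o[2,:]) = -84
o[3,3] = 40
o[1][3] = 43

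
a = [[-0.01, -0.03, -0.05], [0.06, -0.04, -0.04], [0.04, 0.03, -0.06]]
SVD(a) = [[0.37,-0.45,0.81], [0.7,-0.44,-0.56], [0.61,0.78,0.16]] @ diag([0.10621175632795206, 0.05556763067009446, 0.045069959390304636]) @ [[0.59, -0.2, -0.78],[0.17, 0.98, -0.12],[-0.79, 0.06, -0.61]]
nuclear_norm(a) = 0.21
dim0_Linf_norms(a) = [0.06, 0.04, 0.06]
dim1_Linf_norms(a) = [0.05, 0.06, 0.06]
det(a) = -0.00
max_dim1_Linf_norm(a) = 0.06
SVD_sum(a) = [[0.02, -0.01, -0.03], [0.04, -0.01, -0.06], [0.04, -0.01, -0.05]] + [[-0.0, -0.02, 0.00],[-0.00, -0.02, 0.0],[0.01, 0.04, -0.01]] + [[-0.03, 0.0, -0.02], [0.02, -0.00, 0.02], [-0.01, 0.0, -0.0]]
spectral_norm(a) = 0.11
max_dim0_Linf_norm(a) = 0.06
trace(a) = -0.11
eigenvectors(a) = [[(-0.38-0.47j), -0.38+0.47j, 0.54+0.00j], [(-0.61+0j), (-0.61-0j), -0.47+0.00j], [-0.42+0.31j, -0.42-0.31j, 0.70+0.00j]]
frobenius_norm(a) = 0.13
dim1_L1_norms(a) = [0.09, 0.14, 0.13]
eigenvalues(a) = [(-0.03+0.07j), (-0.03-0.07j), (-0.05+0j)]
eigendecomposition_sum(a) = [[0.00+0.03j, -0.02+0.00j, (-0.02-0.02j)], [(0.03+0.02j), (-0.01+0.02j), -0.03-0.00j], [0.03+0.00j, 0.02j, -0.02+0.01j]] + [[-0.03j, -0.02-0.00j, (-0.02+0.02j)],  [(0.03-0.02j), -0.01-0.02j, -0.03+0.00j],  [(0.03-0j), -0.02j, -0.02-0.01j]] + [[-0.01+0.00j, (0.02-0j), -0.02+0.00j], [0.01-0.00j, -0.02+0.00j, 0.01-0.00j], [(-0.01+0j), (0.02-0j), (-0.02+0j)]]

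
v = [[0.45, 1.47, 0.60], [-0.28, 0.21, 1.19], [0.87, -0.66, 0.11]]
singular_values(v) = [1.83, 1.04, 1.02]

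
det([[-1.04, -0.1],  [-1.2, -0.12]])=0.005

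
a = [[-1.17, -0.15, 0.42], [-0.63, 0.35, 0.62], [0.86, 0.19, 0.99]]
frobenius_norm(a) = 2.06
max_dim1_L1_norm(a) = 2.04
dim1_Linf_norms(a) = [1.17, 0.63, 0.99]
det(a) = -0.62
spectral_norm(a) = 1.58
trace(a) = 0.17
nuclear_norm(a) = 3.16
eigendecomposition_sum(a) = [[-1.25, -0.13, 0.25],[-0.62, -0.07, 0.13],[0.49, 0.05, -0.10]] + [[0.03, -0.04, 0.02], [-0.22, 0.31, -0.16], [0.03, -0.04, 0.02]] + [[0.05,  0.02,  0.15], [0.21,  0.11,  0.65], [0.34,  0.17,  1.07]]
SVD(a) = [[-0.75, 0.29, -0.6], [-0.39, 0.54, 0.75], [0.54, 0.79, -0.29]] @ diag([1.5848044373719306, 1.2736202995175152, 0.3060820607993115]) @ [[1.0, 0.05, -0.01], [0.00, 0.23, 0.97], [-0.05, 0.97, -0.23]]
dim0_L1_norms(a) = [2.66, 0.69, 2.03]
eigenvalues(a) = [-1.41, 0.36, 1.22]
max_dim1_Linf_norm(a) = 1.17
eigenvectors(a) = [[0.84, 0.13, 0.12], [0.42, -0.98, 0.52], [-0.34, 0.12, 0.85]]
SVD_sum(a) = [[-1.18, -0.06, 0.02],[-0.62, -0.03, 0.01],[0.85, 0.04, -0.01]] + [[0.0, 0.09, 0.36],[0.0, 0.16, 0.66],[0.00, 0.23, 0.98]] + [[0.01,-0.18,0.04],[-0.01,0.22,-0.05],[0.0,-0.08,0.02]]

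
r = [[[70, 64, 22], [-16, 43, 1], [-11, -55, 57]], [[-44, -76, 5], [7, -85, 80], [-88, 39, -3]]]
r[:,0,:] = [[70, 64, 22], [-44, -76, 5]]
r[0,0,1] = 64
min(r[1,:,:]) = -88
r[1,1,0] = 7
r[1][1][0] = 7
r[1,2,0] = -88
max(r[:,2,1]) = 39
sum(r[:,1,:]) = 30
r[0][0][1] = 64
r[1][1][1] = -85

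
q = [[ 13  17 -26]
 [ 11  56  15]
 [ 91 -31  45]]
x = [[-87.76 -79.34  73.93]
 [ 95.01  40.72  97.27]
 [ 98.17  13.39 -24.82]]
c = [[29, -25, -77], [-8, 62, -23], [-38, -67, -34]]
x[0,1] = -79.34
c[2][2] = -34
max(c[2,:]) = -34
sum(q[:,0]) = 115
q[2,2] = 45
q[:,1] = [17, 56, -31]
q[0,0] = 13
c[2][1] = -67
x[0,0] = -87.76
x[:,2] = [73.93, 97.27, -24.82]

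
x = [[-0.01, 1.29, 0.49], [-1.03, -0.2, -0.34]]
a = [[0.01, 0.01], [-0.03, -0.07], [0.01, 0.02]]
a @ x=[[-0.01,0.01,0.00], [0.07,-0.02,0.01], [-0.02,0.01,-0.0]]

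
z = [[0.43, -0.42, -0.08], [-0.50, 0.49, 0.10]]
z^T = [[0.43, -0.50], [-0.42, 0.49], [-0.08, 0.10]]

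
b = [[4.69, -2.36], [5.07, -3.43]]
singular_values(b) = [8.05, 0.51]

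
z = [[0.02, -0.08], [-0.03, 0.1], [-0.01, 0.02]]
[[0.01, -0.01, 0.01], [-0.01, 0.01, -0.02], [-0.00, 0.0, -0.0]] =z@ [[-0.13, 0.19, -0.32], [-0.1, 0.16, -0.25]]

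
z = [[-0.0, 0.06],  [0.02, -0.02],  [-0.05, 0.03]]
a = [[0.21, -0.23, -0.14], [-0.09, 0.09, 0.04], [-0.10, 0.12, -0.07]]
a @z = [[0.0, 0.01], [-0.00, -0.01], [0.01, -0.01]]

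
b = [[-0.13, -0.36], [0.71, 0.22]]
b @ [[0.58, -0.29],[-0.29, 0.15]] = [[0.03, -0.02], [0.35, -0.17]]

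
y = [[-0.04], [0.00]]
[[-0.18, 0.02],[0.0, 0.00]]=y @ [[4.6,-0.52]]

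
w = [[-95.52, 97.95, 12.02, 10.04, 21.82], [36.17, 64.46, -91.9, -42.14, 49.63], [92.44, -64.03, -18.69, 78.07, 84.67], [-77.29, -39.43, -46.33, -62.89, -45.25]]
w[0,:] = [-95.52, 97.95, 12.02, 10.04, 21.82]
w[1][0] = 36.17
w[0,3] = 10.04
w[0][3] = 10.04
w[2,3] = 78.07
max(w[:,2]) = 12.02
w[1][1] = 64.46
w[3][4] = -45.25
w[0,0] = -95.52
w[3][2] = -46.33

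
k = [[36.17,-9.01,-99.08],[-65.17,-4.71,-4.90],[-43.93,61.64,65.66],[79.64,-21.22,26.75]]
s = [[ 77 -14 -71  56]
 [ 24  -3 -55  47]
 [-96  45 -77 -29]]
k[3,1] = -21.22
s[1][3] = 47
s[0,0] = 77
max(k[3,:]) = 79.64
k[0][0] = 36.17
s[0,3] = 56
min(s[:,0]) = -96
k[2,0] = -43.93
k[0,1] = -9.01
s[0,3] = 56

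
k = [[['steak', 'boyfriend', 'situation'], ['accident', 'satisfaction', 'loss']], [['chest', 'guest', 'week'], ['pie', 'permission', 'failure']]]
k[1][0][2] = 'week'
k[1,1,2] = 'failure'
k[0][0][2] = 'situation'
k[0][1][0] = 'accident'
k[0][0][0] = 'steak'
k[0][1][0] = 'accident'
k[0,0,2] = 'situation'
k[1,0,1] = 'guest'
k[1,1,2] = 'failure'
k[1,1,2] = 'failure'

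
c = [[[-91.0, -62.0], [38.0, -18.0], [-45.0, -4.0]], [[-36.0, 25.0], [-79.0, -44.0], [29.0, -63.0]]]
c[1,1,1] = -44.0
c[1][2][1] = -63.0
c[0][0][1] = -62.0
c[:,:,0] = [[-91.0, 38.0, -45.0], [-36.0, -79.0, 29.0]]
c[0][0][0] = -91.0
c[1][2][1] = -63.0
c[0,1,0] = 38.0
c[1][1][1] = -44.0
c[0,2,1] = -4.0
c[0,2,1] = -4.0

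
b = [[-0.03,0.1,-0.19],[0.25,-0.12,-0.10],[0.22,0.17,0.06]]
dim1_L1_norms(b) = [0.32, 0.47, 0.45]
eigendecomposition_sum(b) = [[(0.03+0.08j), 0.05j, (-0.08+0.02j)], [(0.05+0.06j), 0.02+0.04j, -0.07+0.04j], [0.12-0.05j, 0.07-0.01j, 0.03+0.12j]] + [[0.03-0.08j, 0.00-0.05j, -0.08-0.02j], [(0.05-0.06j), (0.02-0.04j), (-0.07-0.04j)], [0.12+0.05j, 0.07+0.01j, 0.03-0.12j]] + [[-0.08-0.00j, (0.09+0j), (-0.02+0j)], [0.15+0.00j, -0.16-0.00j, (0.04-0j)], [(-0.02-0j), (0.02+0j), -0.01+0.00j]]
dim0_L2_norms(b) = [0.33, 0.23, 0.22]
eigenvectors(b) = [[-0.04+0.49j, -0.04-0.49j, (0.5+0j)],[(0.14+0.44j), (0.14-0.44j), -0.86+0.00j],[(0.74+0j), 0.74-0.00j, (0.12+0j)]]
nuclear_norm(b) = 0.79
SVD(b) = [[-0.02, -0.05, 1.00], [0.74, -0.67, -0.02], [0.67, 0.74, 0.05]] @ diag([0.3356685953872814, 0.2348690682693979, 0.21670974791410405]) @ [[0.99,  0.07,  -0.09], [-0.01,  0.86,  0.51], [-0.11,  0.51,  -0.85]]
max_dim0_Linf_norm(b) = 0.25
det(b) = -0.02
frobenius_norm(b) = 0.46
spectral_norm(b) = 0.34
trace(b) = -0.09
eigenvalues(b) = [(0.08+0.25j), (0.08-0.25j), (-0.25+0j)]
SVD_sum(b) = [[-0.01,-0.00,0.00], [0.25,0.02,-0.02], [0.22,0.02,-0.02]] + [[0.00,-0.01,-0.01], [0.0,-0.13,-0.08], [-0.00,0.15,0.09]] + [[-0.02, 0.11, -0.18], [0.00, -0.00, 0.0], [-0.00, 0.01, -0.01]]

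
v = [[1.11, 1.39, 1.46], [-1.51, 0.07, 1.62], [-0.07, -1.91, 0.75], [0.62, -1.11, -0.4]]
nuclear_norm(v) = 6.85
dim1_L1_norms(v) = [3.96, 3.2, 2.73, 2.13]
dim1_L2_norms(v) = [2.3, 2.22, 2.05, 1.33]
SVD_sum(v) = [[0.14, 1.75, 0.92], [0.05, 0.62, 0.33], [-0.10, -1.18, -0.62], [-0.08, -0.99, -0.52]] + [[0.03, 0.02, -0.03],[-1.2, -0.7, 1.51],[-0.73, -0.42, 0.92],[0.16, 0.09, -0.20]] + [[0.94, -0.38, 0.57], [-0.36, 0.15, -0.22], [0.75, -0.30, 0.46], [0.54, -0.22, 0.33]]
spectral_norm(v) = 2.74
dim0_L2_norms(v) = [1.98, 2.61, 2.34]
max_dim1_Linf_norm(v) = 1.91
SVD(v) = [[0.72, -0.02, -0.69], [0.26, 0.85, 0.26], [-0.49, 0.52, -0.55], [-0.41, -0.12, -0.39]] @ diag([2.7379946202341787, 2.4159639816511, 1.6922480606971497]) @ [[0.07, 0.88, 0.47], [-0.58, -0.34, 0.74], [-0.81, 0.32, -0.49]]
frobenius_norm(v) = 4.02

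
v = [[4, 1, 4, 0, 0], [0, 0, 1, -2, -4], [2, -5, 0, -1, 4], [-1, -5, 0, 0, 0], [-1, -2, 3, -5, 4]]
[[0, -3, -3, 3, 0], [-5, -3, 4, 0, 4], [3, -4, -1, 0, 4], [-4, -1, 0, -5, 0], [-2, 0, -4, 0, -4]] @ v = [[-9, 0, -3, 9, 0], [-16, -33, -11, -18, 44], [6, 0, 20, -11, 28], [-11, 21, -17, 2, 4], [-12, 26, -20, 24, -32]]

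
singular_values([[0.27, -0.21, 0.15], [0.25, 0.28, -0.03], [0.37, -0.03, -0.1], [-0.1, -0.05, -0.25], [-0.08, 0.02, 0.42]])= [0.54, 0.52, 0.35]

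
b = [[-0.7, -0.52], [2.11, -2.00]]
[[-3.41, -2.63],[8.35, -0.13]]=b@[[4.47,2.08], [0.54,2.26]]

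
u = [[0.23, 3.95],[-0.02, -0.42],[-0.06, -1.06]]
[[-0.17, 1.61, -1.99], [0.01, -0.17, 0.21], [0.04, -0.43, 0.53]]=u@ [[-0.91, 0.64, -0.40], [0.01, 0.37, -0.48]]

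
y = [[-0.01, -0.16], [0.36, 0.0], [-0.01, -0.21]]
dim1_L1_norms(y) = [0.17, 0.36, 0.22]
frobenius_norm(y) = 0.45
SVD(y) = [[-0.05, -0.6], [1.0, -0.08], [-0.06, -0.79]] @ diag([0.3605924710270975, 0.26357744561811774]) @ [[1.00,0.06], [-0.06,1.00]]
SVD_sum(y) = [[-0.02, -0.0], [0.36, 0.02], [-0.02, -0.00]] + [[0.01,-0.16], [0.00,-0.02], [0.01,-0.21]]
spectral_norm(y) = 0.36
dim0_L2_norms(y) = [0.36, 0.26]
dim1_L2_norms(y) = [0.16, 0.36, 0.21]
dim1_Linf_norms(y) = [0.16, 0.36, 0.21]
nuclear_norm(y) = 0.62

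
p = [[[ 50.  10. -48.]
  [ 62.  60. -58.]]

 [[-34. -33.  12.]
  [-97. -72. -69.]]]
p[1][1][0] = -97.0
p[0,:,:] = [[50.0, 10.0, -48.0], [62.0, 60.0, -58.0]]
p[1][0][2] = 12.0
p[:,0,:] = [[50.0, 10.0, -48.0], [-34.0, -33.0, 12.0]]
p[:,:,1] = [[10.0, 60.0], [-33.0, -72.0]]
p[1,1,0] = -97.0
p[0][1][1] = 60.0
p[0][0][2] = -48.0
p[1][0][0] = -34.0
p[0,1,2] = -58.0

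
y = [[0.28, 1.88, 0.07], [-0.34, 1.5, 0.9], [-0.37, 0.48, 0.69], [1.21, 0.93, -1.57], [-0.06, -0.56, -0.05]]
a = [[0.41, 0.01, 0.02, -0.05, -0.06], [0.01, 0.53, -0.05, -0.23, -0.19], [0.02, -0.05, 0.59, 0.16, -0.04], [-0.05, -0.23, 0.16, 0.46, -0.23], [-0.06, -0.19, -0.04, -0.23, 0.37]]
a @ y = [[0.05, 0.78, 0.13], [-0.43, 0.68, 0.81], [0.00, 0.42, 0.11], [0.58, 0.19, -0.81], [-0.24, -0.84, 0.14]]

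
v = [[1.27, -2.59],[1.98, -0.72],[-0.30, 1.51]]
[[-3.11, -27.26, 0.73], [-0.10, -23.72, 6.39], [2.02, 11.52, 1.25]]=v @[[0.47, -9.92, 3.80], [1.43, 5.66, 1.58]]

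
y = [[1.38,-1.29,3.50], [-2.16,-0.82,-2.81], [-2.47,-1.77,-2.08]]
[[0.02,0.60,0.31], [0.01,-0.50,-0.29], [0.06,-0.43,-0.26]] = y@[[-0.15, 0.24, 0.11], [0.07, -0.13, -0.04], [0.09, 0.03, 0.03]]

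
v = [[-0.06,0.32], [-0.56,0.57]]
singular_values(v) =[0.85, 0.17]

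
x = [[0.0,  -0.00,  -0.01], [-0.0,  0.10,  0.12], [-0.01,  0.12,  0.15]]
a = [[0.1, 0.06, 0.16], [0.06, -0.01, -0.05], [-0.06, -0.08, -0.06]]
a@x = [[-0.0, 0.03, 0.03],[0.00, -0.01, -0.01],[0.00, -0.02, -0.02]]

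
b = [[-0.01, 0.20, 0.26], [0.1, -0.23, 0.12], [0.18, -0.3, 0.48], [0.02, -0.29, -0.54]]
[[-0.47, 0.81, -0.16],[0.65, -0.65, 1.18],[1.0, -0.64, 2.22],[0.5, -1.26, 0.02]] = b@ [[-3.34, 0.27, 4.39], [-3.78, 3.26, -2.45], [0.98, 0.60, 1.44]]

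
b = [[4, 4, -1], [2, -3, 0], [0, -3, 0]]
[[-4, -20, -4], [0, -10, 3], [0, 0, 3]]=b@[[0, -5, 0], [0, 0, -1], [4, 0, 0]]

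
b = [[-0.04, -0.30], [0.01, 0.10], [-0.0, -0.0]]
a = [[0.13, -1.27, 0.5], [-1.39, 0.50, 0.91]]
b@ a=[[0.41, -0.1, -0.29], [-0.14, 0.04, 0.10], [0.0, 0.00, 0.00]]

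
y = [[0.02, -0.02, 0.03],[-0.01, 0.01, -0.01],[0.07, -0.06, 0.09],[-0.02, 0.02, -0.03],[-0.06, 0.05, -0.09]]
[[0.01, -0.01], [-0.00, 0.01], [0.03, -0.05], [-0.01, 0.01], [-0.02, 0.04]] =y @ [[0.51, -0.76], [0.42, -0.18], [0.17, -0.09]]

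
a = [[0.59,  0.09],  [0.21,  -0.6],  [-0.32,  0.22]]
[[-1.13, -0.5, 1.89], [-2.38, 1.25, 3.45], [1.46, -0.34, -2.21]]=a @[[-2.4, -0.50, 3.88], [3.13, -2.26, -4.4]]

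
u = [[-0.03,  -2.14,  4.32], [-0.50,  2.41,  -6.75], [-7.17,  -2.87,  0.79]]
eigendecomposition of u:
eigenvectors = [[0.20+0.00j, (0.52-0.05j), (0.52+0.05j)], [(-0.85+0j), -0.75+0.00j, -0.75-0.00j], [-0.48+0.00j, -0.06+0.41j, (-0.06-0.41j)]]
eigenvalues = [(-1.28+0j), (2.22+3.62j), (2.22-3.62j)]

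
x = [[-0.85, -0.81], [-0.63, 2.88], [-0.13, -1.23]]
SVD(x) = [[0.22, 0.91], [-0.90, 0.33], [0.37, 0.25]] @ diag([3.2499841647146517, 1.0184806964807958]) @ [[0.10, -0.99], [-0.99, -0.1]]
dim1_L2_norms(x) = [1.17, 2.95, 1.24]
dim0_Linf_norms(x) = [0.85, 2.88]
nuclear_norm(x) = 4.27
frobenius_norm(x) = 3.41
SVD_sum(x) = [[0.07, -0.72], [-0.30, 2.91], [0.12, -1.20]] + [[-0.92, -0.09], [-0.33, -0.03], [-0.25, -0.03]]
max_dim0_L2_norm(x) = 3.23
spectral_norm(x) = 3.25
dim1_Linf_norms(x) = [0.85, 2.88, 1.23]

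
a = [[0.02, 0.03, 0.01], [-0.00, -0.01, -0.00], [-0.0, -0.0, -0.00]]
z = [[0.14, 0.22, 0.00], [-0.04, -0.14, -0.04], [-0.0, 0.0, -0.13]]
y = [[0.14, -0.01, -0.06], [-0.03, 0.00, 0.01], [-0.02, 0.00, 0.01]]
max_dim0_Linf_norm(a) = 0.03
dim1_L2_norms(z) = [0.26, 0.15, 0.13]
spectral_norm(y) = 0.16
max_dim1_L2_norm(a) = 0.04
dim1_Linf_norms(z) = [0.22, 0.14, 0.13]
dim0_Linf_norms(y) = [0.14, 0.01, 0.06]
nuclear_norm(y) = 0.16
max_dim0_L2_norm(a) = 0.03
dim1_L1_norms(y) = [0.21, 0.04, 0.03]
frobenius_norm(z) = 0.33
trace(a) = 0.01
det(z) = 0.00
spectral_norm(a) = 0.04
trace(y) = 0.15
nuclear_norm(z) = 0.47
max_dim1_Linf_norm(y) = 0.14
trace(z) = -0.13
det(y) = -0.00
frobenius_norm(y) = 0.16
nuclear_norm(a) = 0.04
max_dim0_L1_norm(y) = 0.19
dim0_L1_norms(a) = [0.02, 0.04, 0.01]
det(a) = 0.00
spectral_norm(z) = 0.30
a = y @ z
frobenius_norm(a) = 0.04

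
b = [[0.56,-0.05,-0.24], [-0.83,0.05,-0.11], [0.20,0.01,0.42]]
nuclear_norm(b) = 1.52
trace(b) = 1.03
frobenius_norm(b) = 1.14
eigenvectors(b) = [[-0.07+0.00j, (-0.39-0.18j), (-0.39+0.18j)], [-1.00+0.00j, 0.79+0.00j, 0.79-0.00j], [(0.06+0j), (-0.36+0.23j), (-0.36-0.23j)]]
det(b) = 0.00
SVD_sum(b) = [[0.55, -0.04, 0.03], [-0.83, 0.05, -0.04], [0.22, -0.01, 0.01]] + [[0.01,  -0.02,  -0.27], [0.00,  -0.0,  -0.07], [-0.02,  0.02,  0.41]] + [[0.00, 0.0, -0.0], [0.0, 0.0, -0.00], [0.00, 0.0, -0.00]]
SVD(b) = [[-0.54, -0.54, 0.65], [0.82, -0.14, 0.56], [-0.21, 0.83, 0.52]] @ diag([1.024148077311809, 0.49479285427686587, 0.0008643466189308571]) @ [[-1.0, 0.06, -0.05], [-0.05, 0.06, 1.0], [0.07, 1.0, -0.05]]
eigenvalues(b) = [0j, (0.51+0.16j), (0.51-0.16j)]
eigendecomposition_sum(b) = [[0.00+0.00j, 0.00+0.00j, -0j],  [0j, 0j, -0j],  [-0.00-0.00j, (-0+0j), -0.00+0.00j]] + [[0.28-0.06j,(-0.03+0.02j),-0.12+0.33j], [(-0.42+0.31j),(0.02-0.06j),(-0.06-0.64j)], [0.10-0.26j,(0.01+0.03j),(0.21+0.28j)]] + [[(0.28+0.06j),(-0.03-0.02j),-0.12-0.33j], [(-0.42-0.31j),(0.02+0.06j),-0.06+0.64j], [(0.1+0.26j),(0.01-0.03j),(0.21-0.28j)]]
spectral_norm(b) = 1.02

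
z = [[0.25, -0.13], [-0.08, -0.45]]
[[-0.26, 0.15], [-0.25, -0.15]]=z @ [[-0.70,0.70], [0.67,0.21]]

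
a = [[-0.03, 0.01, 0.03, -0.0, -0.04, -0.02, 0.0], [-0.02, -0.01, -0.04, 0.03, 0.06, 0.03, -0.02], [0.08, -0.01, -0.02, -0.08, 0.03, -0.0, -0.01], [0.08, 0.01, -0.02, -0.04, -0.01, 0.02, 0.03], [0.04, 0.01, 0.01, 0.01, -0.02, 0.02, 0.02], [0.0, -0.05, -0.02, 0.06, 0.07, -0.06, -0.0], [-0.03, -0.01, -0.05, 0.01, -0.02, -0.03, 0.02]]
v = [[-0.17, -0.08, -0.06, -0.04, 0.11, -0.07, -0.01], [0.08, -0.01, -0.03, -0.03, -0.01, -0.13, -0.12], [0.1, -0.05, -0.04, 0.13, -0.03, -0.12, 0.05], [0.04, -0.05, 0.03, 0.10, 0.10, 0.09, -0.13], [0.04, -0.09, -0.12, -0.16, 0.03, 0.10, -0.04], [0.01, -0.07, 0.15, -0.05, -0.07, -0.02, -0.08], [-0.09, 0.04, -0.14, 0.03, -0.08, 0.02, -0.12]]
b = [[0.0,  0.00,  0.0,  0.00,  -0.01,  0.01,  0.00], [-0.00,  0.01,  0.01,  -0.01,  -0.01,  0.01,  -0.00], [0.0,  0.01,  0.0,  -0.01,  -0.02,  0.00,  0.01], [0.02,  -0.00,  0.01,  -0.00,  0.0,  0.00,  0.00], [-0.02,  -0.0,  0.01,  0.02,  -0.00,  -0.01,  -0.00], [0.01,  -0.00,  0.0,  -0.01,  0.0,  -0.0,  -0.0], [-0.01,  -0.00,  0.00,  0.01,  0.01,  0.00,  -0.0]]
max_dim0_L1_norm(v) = 0.57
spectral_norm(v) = 0.31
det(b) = -0.00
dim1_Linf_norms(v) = [0.17, 0.13, 0.13, 0.13, 0.16, 0.15, 0.14]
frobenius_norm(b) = 0.06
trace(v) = -0.23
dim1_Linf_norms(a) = [0.04, 0.06, 0.08, 0.08, 0.04, 0.07, 0.05]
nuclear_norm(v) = 1.51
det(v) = 0.00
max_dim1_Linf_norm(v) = 0.17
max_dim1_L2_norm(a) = 0.12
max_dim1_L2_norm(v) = 0.25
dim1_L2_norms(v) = [0.24, 0.2, 0.22, 0.22, 0.25, 0.2, 0.23]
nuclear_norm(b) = 0.12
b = v @ a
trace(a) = -0.16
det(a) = -0.00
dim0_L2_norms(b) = [0.03, 0.01, 0.02, 0.03, 0.03, 0.02, 0.01]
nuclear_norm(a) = 0.51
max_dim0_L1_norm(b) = 0.06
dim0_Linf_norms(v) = [0.17, 0.09, 0.15, 0.16, 0.11, 0.13, 0.13]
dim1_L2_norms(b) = [0.01, 0.02, 0.03, 0.02, 0.03, 0.01, 0.02]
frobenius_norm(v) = 0.59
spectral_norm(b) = 0.04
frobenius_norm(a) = 0.24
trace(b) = 0.01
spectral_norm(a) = 0.16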